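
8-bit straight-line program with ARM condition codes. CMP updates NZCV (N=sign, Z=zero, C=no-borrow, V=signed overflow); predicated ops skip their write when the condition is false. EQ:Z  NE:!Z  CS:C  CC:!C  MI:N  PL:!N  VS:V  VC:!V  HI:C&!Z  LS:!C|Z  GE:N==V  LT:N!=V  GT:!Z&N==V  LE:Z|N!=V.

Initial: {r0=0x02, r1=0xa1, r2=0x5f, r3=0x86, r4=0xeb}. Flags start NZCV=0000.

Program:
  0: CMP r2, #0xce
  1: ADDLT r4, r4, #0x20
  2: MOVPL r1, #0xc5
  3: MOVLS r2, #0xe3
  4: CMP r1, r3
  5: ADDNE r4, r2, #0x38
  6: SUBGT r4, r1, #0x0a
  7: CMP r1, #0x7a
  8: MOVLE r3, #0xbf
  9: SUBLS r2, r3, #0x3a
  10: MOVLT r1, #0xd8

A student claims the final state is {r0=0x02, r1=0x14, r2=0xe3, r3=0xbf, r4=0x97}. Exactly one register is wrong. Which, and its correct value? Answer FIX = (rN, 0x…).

FIX = (r1, 0xd8)

0: ✓ CMP  NZCV=1001
1: · ADDLT
2: · MOVPL
3: ✓ MOVLS  r2←0xe3
4: ✓ CMP  NZCV=0010
5: ✓ ADDNE  r4←0x1b
6: ✓ SUBGT  r4←0x97
7: ✓ CMP  NZCV=0011
8: ✓ MOVLE  r3←0xbf
9: · SUBLS
10: ✓ MOVLT  r1←0xd8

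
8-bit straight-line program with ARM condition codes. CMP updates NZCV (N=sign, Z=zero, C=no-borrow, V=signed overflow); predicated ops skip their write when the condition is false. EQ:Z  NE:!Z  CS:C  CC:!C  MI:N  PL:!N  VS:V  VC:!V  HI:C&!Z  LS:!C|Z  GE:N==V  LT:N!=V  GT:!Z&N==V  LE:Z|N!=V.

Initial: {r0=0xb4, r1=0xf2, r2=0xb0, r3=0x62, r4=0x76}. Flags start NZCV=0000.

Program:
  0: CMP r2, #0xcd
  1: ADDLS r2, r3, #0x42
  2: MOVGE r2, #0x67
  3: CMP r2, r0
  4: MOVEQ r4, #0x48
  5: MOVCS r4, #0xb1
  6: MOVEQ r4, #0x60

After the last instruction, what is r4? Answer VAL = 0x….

[0] flags=1000 → (cmp)
[1] flags=1000 LS?T → r2=0xa4
[2] flags=1000 GE?F → skip
[3] flags=1000 → (cmp)
[4] flags=1000 EQ?F → skip
[5] flags=1000 CS?F → skip
[6] flags=1000 EQ?F → skip

VAL = 0x76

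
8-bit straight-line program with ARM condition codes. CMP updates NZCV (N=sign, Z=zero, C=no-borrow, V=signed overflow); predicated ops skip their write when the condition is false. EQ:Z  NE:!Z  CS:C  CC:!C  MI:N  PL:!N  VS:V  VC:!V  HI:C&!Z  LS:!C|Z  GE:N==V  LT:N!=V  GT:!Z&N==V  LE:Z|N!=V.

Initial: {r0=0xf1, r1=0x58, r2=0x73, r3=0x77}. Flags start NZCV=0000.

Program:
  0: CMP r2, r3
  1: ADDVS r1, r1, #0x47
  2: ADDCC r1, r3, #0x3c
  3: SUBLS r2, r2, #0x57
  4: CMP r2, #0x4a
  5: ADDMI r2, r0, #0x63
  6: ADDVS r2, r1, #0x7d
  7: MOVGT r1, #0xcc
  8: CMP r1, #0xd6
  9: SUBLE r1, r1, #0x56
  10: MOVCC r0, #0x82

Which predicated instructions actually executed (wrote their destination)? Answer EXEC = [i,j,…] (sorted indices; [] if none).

0: ✓ CMP  NZCV=1000
1: · ADDVS
2: ✓ ADDCC  r1←0xb3
3: ✓ SUBLS  r2←0x1c
4: ✓ CMP  NZCV=1000
5: ✓ ADDMI  r2←0x54
6: · ADDVS
7: · MOVGT
8: ✓ CMP  NZCV=1000
9: ✓ SUBLE  r1←0x5d
10: ✓ MOVCC  r0←0x82

EXEC = [2,3,5,9,10]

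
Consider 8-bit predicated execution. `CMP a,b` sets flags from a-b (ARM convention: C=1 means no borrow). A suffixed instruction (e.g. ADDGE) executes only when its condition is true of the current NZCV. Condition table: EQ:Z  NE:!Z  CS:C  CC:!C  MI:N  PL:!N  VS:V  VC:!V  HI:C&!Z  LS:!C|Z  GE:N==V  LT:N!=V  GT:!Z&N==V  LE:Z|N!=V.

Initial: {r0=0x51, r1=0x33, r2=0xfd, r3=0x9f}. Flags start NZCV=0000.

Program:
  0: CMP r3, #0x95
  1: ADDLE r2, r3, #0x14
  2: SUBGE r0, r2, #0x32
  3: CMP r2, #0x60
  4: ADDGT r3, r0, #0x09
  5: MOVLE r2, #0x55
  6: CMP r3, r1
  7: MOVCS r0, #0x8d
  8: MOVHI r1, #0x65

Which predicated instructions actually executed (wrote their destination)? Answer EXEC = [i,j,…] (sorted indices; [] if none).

EXEC = [2,5,7,8]

0: ✓ CMP  NZCV=0010
1: · ADDLE
2: ✓ SUBGE  r0←0xcb
3: ✓ CMP  NZCV=1010
4: · ADDGT
5: ✓ MOVLE  r2←0x55
6: ✓ CMP  NZCV=0011
7: ✓ MOVCS  r0←0x8d
8: ✓ MOVHI  r1←0x65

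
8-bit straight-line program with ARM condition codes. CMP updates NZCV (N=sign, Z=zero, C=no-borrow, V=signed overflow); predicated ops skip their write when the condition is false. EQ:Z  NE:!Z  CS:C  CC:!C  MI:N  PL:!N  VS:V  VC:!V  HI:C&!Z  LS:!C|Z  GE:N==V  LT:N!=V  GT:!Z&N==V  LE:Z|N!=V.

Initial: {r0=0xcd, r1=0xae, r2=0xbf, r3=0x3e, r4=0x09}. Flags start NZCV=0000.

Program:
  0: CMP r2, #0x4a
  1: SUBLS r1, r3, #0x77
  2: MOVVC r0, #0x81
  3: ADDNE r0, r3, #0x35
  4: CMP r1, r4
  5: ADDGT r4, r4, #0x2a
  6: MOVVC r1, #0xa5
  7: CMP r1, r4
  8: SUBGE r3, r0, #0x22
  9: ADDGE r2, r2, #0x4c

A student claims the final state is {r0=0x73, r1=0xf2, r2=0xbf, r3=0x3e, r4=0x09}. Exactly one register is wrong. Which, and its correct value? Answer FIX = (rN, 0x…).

0: ✓ CMP  NZCV=0011
1: · SUBLS
2: · MOVVC
3: ✓ ADDNE  r0←0x73
4: ✓ CMP  NZCV=1010
5: · ADDGT
6: ✓ MOVVC  r1←0xa5
7: ✓ CMP  NZCV=1010
8: · SUBGE
9: · ADDGE

FIX = (r1, 0xa5)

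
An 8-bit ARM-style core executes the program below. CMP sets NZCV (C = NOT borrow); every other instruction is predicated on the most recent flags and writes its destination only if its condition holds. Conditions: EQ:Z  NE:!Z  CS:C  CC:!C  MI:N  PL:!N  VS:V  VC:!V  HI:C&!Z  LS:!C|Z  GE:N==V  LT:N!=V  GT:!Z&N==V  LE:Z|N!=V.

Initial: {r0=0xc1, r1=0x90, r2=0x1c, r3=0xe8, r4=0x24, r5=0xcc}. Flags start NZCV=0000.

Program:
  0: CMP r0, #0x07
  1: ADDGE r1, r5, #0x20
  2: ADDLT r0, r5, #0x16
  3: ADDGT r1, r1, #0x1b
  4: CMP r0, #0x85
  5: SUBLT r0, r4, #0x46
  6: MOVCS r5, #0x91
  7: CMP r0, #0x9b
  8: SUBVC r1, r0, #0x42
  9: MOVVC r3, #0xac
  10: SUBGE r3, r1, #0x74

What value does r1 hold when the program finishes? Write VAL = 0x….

VAL = 0xa0

0: ✓ CMP  NZCV=1010
1: · ADDGE
2: ✓ ADDLT  r0←0xe2
3: · ADDGT
4: ✓ CMP  NZCV=0010
5: · SUBLT
6: ✓ MOVCS  r5←0x91
7: ✓ CMP  NZCV=0010
8: ✓ SUBVC  r1←0xa0
9: ✓ MOVVC  r3←0xac
10: ✓ SUBGE  r3←0x2c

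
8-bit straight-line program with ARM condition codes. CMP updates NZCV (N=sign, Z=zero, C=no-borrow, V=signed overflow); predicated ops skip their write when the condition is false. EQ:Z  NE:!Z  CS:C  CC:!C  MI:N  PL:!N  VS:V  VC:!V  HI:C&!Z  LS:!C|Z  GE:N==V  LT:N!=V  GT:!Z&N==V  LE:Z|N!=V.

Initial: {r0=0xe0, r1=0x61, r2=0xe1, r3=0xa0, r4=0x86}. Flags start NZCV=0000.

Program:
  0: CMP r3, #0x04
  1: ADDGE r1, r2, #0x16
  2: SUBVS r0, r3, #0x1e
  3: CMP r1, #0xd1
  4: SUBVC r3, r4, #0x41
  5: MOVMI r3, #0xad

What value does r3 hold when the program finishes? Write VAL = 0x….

[0] flags=1010 → (cmp)
[1] flags=1010 GE?F → skip
[2] flags=1010 VS?F → skip
[3] flags=1001 → (cmp)
[4] flags=1001 VC?F → skip
[5] flags=1001 MI?T → r3=0xad

VAL = 0xad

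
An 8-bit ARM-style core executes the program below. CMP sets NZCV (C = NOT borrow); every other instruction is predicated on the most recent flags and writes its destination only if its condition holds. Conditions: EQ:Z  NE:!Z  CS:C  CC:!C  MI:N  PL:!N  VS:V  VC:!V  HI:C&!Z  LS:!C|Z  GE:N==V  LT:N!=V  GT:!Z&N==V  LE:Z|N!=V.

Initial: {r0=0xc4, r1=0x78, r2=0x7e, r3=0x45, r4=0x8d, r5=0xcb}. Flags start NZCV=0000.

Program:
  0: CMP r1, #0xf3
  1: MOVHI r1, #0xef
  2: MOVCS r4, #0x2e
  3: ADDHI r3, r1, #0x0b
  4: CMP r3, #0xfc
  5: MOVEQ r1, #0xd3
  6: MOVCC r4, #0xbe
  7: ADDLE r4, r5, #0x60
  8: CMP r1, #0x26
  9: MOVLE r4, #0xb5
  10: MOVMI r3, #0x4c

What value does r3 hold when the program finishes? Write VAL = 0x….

VAL = 0x45

0: ✓ CMP  NZCV=1001
1: · MOVHI
2: · MOVCS
3: · ADDHI
4: ✓ CMP  NZCV=0000
5: · MOVEQ
6: ✓ MOVCC  r4←0xbe
7: · ADDLE
8: ✓ CMP  NZCV=0010
9: · MOVLE
10: · MOVMI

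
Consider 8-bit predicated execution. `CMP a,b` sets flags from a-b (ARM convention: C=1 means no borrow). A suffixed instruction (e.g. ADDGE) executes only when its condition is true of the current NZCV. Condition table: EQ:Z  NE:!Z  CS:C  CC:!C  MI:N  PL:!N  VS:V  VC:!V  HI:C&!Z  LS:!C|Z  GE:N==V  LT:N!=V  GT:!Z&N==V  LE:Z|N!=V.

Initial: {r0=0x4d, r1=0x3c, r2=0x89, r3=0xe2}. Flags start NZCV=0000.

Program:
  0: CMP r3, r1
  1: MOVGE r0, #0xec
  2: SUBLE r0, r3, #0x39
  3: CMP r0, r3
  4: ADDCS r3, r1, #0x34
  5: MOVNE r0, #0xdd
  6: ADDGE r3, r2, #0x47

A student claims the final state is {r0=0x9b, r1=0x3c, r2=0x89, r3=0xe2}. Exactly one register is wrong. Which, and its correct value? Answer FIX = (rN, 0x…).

0: ✓ CMP  NZCV=1010
1: · MOVGE
2: ✓ SUBLE  r0←0xa9
3: ✓ CMP  NZCV=1000
4: · ADDCS
5: ✓ MOVNE  r0←0xdd
6: · ADDGE

FIX = (r0, 0xdd)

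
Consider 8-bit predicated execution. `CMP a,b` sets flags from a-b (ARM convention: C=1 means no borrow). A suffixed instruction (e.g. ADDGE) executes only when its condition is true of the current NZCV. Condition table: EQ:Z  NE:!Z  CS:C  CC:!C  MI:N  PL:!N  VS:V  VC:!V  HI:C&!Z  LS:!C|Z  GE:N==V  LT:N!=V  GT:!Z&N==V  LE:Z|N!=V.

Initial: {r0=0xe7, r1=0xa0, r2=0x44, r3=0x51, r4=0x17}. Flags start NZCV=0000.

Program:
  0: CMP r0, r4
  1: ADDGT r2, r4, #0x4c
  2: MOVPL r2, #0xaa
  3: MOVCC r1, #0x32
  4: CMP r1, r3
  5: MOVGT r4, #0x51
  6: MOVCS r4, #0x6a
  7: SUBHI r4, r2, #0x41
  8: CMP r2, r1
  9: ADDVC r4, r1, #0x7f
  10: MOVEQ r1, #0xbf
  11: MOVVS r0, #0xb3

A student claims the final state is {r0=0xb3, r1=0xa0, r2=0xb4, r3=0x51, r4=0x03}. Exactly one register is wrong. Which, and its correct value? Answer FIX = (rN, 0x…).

FIX = (r2, 0x44)

[0] flags=1010 → (cmp)
[1] flags=1010 GT?F → skip
[2] flags=1010 PL?F → skip
[3] flags=1010 CC?F → skip
[4] flags=0011 → (cmp)
[5] flags=0011 GT?F → skip
[6] flags=0011 CS?T → r4=0x6a
[7] flags=0011 HI?T → r4=0x03
[8] flags=1001 → (cmp)
[9] flags=1001 VC?F → skip
[10] flags=1001 EQ?F → skip
[11] flags=1001 VS?T → r0=0xb3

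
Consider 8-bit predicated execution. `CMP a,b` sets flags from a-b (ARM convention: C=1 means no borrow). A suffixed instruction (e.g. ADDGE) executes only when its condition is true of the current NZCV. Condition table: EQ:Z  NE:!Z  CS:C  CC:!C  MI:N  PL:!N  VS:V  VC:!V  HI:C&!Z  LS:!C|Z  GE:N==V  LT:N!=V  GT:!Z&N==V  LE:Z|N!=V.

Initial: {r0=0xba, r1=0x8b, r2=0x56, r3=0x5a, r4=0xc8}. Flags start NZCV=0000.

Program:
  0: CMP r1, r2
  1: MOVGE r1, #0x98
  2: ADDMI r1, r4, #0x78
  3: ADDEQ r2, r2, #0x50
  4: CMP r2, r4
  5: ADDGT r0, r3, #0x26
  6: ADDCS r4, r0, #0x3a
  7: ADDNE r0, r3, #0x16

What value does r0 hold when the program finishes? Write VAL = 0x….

VAL = 0x70

0: ✓ CMP  NZCV=0011
1: · MOVGE
2: · ADDMI
3: · ADDEQ
4: ✓ CMP  NZCV=1001
5: ✓ ADDGT  r0←0x80
6: · ADDCS
7: ✓ ADDNE  r0←0x70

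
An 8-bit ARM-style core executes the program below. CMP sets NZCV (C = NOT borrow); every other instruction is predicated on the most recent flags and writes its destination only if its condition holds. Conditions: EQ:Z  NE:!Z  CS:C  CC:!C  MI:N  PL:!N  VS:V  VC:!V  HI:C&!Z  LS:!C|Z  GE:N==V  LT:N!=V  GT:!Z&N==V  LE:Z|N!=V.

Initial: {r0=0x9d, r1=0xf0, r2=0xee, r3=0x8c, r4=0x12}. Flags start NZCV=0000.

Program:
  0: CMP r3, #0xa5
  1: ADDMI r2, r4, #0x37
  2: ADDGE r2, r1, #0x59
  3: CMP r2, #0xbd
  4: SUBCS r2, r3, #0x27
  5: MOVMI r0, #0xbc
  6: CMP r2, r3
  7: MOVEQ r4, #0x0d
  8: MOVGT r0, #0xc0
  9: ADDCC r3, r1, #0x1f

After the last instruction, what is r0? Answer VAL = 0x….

VAL = 0xc0

[0] flags=1000 → (cmp)
[1] flags=1000 MI?T → r2=0x49
[2] flags=1000 GE?F → skip
[3] flags=1001 → (cmp)
[4] flags=1001 CS?F → skip
[5] flags=1001 MI?T → r0=0xbc
[6] flags=1001 → (cmp)
[7] flags=1001 EQ?F → skip
[8] flags=1001 GT?T → r0=0xc0
[9] flags=1001 CC?T → r3=0x0f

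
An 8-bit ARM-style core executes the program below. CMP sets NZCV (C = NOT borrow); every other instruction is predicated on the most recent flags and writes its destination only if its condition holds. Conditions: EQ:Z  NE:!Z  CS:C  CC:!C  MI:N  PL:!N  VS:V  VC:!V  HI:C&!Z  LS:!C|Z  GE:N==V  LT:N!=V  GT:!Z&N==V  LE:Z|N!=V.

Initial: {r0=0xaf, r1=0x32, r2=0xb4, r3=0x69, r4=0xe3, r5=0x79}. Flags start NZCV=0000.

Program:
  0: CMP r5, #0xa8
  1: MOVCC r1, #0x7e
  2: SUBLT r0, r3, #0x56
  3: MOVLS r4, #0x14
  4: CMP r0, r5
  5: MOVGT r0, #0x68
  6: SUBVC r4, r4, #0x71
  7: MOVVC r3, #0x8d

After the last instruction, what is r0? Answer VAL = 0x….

VAL = 0xaf

0: ✓ CMP  NZCV=1001
1: ✓ MOVCC  r1←0x7e
2: · SUBLT
3: ✓ MOVLS  r4←0x14
4: ✓ CMP  NZCV=0011
5: · MOVGT
6: · SUBVC
7: · MOVVC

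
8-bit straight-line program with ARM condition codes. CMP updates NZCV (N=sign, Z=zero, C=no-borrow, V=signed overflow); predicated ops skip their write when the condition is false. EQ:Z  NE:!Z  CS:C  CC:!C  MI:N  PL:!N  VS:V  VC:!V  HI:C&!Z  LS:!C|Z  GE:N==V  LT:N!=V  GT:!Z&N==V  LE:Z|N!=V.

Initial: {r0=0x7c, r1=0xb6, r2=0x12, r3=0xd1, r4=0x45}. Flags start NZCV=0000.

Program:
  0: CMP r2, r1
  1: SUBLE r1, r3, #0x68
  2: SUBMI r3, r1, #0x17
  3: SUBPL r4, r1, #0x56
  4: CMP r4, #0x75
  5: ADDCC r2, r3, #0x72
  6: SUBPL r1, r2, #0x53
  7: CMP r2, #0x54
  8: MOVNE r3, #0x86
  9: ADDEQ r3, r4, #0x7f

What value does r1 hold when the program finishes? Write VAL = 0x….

VAL = 0xb6

[0] flags=0000 → (cmp)
[1] flags=0000 LE?F → skip
[2] flags=0000 MI?F → skip
[3] flags=0000 PL?T → r4=0x60
[4] flags=1000 → (cmp)
[5] flags=1000 CC?T → r2=0x43
[6] flags=1000 PL?F → skip
[7] flags=1000 → (cmp)
[8] flags=1000 NE?T → r3=0x86
[9] flags=1000 EQ?F → skip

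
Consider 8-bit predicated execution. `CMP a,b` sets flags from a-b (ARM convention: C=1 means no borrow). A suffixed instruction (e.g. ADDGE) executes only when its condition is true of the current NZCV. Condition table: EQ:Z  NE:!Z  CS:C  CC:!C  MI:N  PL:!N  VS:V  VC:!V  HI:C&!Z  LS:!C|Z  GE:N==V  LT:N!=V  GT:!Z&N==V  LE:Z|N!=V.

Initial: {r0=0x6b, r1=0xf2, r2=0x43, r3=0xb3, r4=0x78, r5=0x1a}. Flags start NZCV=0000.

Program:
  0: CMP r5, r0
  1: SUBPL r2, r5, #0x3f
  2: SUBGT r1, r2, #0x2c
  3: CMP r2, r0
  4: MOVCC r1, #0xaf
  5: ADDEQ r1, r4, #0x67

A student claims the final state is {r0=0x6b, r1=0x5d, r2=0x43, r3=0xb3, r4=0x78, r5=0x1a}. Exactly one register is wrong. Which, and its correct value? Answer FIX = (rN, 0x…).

FIX = (r1, 0xaf)

0: ✓ CMP  NZCV=1000
1: · SUBPL
2: · SUBGT
3: ✓ CMP  NZCV=1000
4: ✓ MOVCC  r1←0xaf
5: · ADDEQ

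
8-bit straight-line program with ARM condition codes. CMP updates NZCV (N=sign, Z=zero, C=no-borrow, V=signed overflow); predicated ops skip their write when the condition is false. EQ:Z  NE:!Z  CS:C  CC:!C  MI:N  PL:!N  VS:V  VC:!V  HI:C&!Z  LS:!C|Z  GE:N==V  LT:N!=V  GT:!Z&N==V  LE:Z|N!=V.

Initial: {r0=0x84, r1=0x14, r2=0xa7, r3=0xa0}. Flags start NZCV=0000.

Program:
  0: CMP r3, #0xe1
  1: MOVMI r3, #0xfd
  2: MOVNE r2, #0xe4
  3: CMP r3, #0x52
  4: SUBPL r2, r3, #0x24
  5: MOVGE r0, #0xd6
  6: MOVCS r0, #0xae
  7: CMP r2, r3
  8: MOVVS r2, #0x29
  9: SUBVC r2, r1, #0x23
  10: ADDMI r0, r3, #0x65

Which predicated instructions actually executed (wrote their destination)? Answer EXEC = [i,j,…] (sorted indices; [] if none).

0: ✓ CMP  NZCV=1000
1: ✓ MOVMI  r3←0xfd
2: ✓ MOVNE  r2←0xe4
3: ✓ CMP  NZCV=1010
4: · SUBPL
5: · MOVGE
6: ✓ MOVCS  r0←0xae
7: ✓ CMP  NZCV=1000
8: · MOVVS
9: ✓ SUBVC  r2←0xf1
10: ✓ ADDMI  r0←0x62

EXEC = [1,2,6,9,10]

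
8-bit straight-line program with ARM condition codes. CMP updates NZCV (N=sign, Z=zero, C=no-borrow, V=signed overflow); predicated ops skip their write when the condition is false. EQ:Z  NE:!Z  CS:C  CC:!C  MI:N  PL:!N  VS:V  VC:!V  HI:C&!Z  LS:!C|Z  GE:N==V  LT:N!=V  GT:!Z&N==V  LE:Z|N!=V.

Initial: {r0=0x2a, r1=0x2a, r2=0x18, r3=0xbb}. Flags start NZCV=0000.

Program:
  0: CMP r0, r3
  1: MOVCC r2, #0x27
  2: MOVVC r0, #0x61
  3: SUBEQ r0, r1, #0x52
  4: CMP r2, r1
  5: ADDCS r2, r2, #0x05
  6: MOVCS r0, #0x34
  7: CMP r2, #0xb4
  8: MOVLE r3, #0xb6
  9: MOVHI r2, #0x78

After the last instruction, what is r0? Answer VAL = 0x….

0: ✓ CMP  NZCV=0000
1: ✓ MOVCC  r2←0x27
2: ✓ MOVVC  r0←0x61
3: · SUBEQ
4: ✓ CMP  NZCV=1000
5: · ADDCS
6: · MOVCS
7: ✓ CMP  NZCV=0000
8: · MOVLE
9: · MOVHI

VAL = 0x61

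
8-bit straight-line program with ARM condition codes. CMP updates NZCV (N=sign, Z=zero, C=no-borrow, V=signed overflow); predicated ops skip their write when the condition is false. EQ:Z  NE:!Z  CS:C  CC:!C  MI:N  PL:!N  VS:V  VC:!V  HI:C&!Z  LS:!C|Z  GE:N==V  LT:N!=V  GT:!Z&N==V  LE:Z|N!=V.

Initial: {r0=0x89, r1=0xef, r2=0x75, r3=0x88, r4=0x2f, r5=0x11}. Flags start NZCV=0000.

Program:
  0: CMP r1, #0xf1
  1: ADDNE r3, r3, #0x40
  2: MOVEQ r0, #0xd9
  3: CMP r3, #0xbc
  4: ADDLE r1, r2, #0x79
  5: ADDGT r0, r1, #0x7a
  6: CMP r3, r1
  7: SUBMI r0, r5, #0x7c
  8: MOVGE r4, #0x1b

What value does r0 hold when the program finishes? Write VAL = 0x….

VAL = 0x95

0: ✓ CMP  NZCV=1000
1: ✓ ADDNE  r3←0xc8
2: · MOVEQ
3: ✓ CMP  NZCV=0010
4: · ADDLE
5: ✓ ADDGT  r0←0x69
6: ✓ CMP  NZCV=1000
7: ✓ SUBMI  r0←0x95
8: · MOVGE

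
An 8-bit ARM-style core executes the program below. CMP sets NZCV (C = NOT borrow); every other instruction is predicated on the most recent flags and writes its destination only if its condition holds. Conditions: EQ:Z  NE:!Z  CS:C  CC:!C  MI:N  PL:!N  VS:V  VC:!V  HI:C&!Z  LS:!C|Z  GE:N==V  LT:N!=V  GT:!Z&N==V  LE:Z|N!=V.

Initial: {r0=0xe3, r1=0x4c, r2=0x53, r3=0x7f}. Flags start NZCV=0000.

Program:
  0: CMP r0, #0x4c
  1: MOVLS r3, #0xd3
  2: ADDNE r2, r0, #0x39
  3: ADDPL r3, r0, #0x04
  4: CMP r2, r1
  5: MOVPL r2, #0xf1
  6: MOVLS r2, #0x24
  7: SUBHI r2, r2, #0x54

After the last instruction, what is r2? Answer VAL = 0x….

[0] flags=1010 → (cmp)
[1] flags=1010 LS?F → skip
[2] flags=1010 NE?T → r2=0x1c
[3] flags=1010 PL?F → skip
[4] flags=1000 → (cmp)
[5] flags=1000 PL?F → skip
[6] flags=1000 LS?T → r2=0x24
[7] flags=1000 HI?F → skip

VAL = 0x24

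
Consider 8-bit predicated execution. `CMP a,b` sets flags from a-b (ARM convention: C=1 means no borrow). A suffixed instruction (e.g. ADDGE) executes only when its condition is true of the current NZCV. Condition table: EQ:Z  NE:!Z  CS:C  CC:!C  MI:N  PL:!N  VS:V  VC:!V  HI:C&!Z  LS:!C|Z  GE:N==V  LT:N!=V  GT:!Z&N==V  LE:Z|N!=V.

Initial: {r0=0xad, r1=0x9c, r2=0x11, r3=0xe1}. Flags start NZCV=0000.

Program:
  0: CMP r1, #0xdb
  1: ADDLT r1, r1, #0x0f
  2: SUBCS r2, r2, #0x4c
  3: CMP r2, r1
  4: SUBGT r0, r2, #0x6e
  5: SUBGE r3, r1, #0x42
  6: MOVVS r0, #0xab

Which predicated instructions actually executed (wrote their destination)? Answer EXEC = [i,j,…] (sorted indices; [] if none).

EXEC = [1,4,5]

0: ✓ CMP  NZCV=1000
1: ✓ ADDLT  r1←0xab
2: · SUBCS
3: ✓ CMP  NZCV=0000
4: ✓ SUBGT  r0←0xa3
5: ✓ SUBGE  r3←0x69
6: · MOVVS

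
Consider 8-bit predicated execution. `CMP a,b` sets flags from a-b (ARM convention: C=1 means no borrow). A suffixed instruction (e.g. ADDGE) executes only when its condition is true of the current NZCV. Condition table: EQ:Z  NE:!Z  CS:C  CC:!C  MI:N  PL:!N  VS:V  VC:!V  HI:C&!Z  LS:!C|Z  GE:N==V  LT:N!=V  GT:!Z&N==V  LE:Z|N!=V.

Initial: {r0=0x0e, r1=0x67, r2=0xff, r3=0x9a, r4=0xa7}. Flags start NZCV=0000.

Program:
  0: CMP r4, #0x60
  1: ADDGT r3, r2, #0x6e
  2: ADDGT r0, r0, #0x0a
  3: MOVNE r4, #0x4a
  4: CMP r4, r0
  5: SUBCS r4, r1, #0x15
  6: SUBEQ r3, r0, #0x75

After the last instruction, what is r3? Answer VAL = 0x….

[0] flags=0011 → (cmp)
[1] flags=0011 GT?F → skip
[2] flags=0011 GT?F → skip
[3] flags=0011 NE?T → r4=0x4a
[4] flags=0010 → (cmp)
[5] flags=0010 CS?T → r4=0x52
[6] flags=0010 EQ?F → skip

VAL = 0x9a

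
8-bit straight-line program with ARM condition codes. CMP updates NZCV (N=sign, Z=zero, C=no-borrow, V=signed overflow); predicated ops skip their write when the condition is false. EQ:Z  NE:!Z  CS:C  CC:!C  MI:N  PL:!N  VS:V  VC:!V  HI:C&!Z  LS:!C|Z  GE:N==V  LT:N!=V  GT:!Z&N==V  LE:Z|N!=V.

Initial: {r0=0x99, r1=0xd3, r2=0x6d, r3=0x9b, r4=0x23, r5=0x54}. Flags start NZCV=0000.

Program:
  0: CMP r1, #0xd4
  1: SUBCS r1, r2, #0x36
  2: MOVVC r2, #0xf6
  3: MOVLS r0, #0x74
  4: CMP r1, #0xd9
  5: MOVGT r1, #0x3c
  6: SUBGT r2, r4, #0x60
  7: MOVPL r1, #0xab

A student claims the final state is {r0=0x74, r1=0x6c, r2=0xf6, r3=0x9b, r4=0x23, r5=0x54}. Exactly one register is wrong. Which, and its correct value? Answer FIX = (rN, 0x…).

0: ✓ CMP  NZCV=1000
1: · SUBCS
2: ✓ MOVVC  r2←0xf6
3: ✓ MOVLS  r0←0x74
4: ✓ CMP  NZCV=1000
5: · MOVGT
6: · SUBGT
7: · MOVPL

FIX = (r1, 0xd3)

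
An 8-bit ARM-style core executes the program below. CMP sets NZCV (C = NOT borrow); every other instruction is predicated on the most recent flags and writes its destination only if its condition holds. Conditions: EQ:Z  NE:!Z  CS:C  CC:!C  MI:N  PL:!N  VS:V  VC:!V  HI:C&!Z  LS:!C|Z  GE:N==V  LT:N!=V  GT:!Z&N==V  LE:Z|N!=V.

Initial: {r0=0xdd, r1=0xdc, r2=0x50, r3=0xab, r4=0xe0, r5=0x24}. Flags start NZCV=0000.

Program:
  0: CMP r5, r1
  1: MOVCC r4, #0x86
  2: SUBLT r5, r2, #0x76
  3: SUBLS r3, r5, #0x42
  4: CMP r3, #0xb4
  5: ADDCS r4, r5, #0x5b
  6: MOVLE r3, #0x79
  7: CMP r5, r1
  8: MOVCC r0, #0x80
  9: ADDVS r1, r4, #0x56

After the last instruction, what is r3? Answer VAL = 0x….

[0] flags=0000 → (cmp)
[1] flags=0000 CC?T → r4=0x86
[2] flags=0000 LT?F → skip
[3] flags=0000 LS?T → r3=0xe2
[4] flags=0010 → (cmp)
[5] flags=0010 CS?T → r4=0x7f
[6] flags=0010 LE?F → skip
[7] flags=0000 → (cmp)
[8] flags=0000 CC?T → r0=0x80
[9] flags=0000 VS?F → skip

VAL = 0xe2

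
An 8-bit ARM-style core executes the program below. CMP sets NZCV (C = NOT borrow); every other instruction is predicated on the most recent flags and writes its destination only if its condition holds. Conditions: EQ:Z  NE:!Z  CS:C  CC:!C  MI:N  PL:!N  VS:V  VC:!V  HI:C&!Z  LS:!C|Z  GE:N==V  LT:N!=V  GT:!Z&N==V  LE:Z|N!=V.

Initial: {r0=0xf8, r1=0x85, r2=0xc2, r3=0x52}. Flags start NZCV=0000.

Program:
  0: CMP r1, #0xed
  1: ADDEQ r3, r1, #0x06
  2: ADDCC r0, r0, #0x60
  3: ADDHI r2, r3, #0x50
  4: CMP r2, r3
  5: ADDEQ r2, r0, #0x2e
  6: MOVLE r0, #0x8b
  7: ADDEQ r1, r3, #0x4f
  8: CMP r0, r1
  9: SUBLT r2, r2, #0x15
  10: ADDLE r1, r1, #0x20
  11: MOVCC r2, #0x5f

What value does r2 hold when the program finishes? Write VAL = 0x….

[0] flags=1000 → (cmp)
[1] flags=1000 EQ?F → skip
[2] flags=1000 CC?T → r0=0x58
[3] flags=1000 HI?F → skip
[4] flags=0011 → (cmp)
[5] flags=0011 EQ?F → skip
[6] flags=0011 LE?T → r0=0x8b
[7] flags=0011 EQ?F → skip
[8] flags=0010 → (cmp)
[9] flags=0010 LT?F → skip
[10] flags=0010 LE?F → skip
[11] flags=0010 CC?F → skip

VAL = 0xc2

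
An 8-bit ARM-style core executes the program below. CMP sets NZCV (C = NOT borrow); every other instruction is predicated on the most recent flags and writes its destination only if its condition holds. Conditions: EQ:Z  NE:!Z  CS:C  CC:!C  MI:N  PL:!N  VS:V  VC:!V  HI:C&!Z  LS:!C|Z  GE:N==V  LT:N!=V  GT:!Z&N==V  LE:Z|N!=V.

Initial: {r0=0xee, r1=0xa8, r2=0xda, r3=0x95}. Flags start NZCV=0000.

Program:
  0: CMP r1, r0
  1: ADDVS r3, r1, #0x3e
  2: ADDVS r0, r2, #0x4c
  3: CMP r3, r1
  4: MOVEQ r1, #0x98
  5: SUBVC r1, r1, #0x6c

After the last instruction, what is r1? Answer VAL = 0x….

VAL = 0x3c

[0] flags=1000 → (cmp)
[1] flags=1000 VS?F → skip
[2] flags=1000 VS?F → skip
[3] flags=1000 → (cmp)
[4] flags=1000 EQ?F → skip
[5] flags=1000 VC?T → r1=0x3c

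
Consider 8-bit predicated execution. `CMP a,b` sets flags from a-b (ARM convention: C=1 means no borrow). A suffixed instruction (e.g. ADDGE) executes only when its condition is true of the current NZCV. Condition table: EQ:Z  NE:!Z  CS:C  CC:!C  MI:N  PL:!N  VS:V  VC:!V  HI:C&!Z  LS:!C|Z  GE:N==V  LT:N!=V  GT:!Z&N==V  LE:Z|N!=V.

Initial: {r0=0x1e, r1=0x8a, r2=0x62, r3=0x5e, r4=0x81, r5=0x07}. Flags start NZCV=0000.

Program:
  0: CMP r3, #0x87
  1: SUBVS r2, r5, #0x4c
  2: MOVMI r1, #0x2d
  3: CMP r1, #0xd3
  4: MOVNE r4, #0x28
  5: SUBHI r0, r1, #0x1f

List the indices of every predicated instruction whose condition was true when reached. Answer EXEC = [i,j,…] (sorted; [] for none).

EXEC = [1,2,4]

0: ✓ CMP  NZCV=1001
1: ✓ SUBVS  r2←0xbb
2: ✓ MOVMI  r1←0x2d
3: ✓ CMP  NZCV=0000
4: ✓ MOVNE  r4←0x28
5: · SUBHI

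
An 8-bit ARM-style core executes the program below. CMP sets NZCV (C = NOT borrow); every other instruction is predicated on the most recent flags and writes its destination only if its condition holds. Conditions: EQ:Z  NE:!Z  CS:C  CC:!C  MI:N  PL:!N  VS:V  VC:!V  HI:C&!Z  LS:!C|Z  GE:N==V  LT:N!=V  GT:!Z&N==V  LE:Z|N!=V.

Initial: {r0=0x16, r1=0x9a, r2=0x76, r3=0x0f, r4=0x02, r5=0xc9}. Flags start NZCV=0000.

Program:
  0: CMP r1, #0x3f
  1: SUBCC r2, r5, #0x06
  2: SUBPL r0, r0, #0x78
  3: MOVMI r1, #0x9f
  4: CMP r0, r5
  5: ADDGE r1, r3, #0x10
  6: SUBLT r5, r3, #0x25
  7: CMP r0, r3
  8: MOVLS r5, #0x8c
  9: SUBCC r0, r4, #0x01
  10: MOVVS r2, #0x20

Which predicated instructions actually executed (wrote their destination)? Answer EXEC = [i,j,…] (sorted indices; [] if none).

0: ✓ CMP  NZCV=0011
1: · SUBCC
2: ✓ SUBPL  r0←0x9e
3: · MOVMI
4: ✓ CMP  NZCV=1000
5: · ADDGE
6: ✓ SUBLT  r5←0xea
7: ✓ CMP  NZCV=1010
8: · MOVLS
9: · SUBCC
10: · MOVVS

EXEC = [2,6]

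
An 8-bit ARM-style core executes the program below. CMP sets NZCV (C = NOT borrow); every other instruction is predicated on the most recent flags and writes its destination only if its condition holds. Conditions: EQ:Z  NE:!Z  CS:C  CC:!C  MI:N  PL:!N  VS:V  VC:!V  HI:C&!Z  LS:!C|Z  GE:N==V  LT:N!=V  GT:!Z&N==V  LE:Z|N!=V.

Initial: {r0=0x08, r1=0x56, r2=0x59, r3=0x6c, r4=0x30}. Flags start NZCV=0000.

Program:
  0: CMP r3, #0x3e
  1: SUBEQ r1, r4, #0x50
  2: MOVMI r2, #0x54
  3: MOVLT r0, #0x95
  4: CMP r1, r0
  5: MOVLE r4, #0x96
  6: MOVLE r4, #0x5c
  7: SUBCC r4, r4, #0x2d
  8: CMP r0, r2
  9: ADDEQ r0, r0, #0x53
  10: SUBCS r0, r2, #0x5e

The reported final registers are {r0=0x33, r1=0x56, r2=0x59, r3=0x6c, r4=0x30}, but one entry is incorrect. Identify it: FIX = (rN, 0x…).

0: ✓ CMP  NZCV=0010
1: · SUBEQ
2: · MOVMI
3: · MOVLT
4: ✓ CMP  NZCV=0010
5: · MOVLE
6: · MOVLE
7: · SUBCC
8: ✓ CMP  NZCV=1000
9: · ADDEQ
10: · SUBCS

FIX = (r0, 0x08)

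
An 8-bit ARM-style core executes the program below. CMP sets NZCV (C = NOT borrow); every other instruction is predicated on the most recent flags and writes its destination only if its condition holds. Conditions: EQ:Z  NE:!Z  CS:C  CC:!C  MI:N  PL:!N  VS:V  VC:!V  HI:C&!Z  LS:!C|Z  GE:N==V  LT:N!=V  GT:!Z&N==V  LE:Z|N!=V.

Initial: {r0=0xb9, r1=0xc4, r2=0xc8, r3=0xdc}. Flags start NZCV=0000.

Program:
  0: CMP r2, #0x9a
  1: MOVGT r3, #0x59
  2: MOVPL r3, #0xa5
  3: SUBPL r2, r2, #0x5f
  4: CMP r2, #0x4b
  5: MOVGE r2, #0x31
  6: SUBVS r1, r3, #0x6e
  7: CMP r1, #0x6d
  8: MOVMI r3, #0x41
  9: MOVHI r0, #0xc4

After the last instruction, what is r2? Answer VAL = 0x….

VAL = 0x31

0: ✓ CMP  NZCV=0010
1: ✓ MOVGT  r3←0x59
2: ✓ MOVPL  r3←0xa5
3: ✓ SUBPL  r2←0x69
4: ✓ CMP  NZCV=0010
5: ✓ MOVGE  r2←0x31
6: · SUBVS
7: ✓ CMP  NZCV=0011
8: · MOVMI
9: ✓ MOVHI  r0←0xc4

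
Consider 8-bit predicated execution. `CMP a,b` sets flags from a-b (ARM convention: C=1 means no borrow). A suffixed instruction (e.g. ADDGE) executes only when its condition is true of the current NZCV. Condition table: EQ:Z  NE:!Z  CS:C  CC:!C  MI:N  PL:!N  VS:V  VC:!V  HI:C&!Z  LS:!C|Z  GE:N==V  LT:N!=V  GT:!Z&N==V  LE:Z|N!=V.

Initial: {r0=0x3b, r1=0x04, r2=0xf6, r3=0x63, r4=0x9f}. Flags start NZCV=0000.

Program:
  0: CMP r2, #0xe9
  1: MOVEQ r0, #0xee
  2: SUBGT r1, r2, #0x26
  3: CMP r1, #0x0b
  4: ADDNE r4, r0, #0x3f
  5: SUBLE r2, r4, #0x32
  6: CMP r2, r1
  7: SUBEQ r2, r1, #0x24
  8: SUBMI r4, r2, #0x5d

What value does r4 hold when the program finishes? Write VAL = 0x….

0: ✓ CMP  NZCV=0010
1: · MOVEQ
2: ✓ SUBGT  r1←0xd0
3: ✓ CMP  NZCV=1010
4: ✓ ADDNE  r4←0x7a
5: ✓ SUBLE  r2←0x48
6: ✓ CMP  NZCV=0000
7: · SUBEQ
8: · SUBMI

VAL = 0x7a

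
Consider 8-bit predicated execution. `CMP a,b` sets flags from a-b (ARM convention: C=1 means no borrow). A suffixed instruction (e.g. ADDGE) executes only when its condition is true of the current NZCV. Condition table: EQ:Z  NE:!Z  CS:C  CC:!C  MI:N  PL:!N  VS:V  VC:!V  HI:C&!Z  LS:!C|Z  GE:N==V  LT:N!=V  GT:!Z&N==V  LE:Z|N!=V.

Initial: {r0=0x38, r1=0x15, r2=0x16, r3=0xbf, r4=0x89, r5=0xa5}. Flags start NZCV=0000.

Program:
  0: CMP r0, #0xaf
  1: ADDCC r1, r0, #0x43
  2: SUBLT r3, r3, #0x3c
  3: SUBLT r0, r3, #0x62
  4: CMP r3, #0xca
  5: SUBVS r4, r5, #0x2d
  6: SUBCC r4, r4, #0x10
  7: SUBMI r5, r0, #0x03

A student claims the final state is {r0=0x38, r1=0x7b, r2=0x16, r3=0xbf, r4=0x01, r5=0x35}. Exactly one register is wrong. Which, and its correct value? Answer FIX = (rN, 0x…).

FIX = (r4, 0x79)

0: ✓ CMP  NZCV=1001
1: ✓ ADDCC  r1←0x7b
2: · SUBLT
3: · SUBLT
4: ✓ CMP  NZCV=1000
5: · SUBVS
6: ✓ SUBCC  r4←0x79
7: ✓ SUBMI  r5←0x35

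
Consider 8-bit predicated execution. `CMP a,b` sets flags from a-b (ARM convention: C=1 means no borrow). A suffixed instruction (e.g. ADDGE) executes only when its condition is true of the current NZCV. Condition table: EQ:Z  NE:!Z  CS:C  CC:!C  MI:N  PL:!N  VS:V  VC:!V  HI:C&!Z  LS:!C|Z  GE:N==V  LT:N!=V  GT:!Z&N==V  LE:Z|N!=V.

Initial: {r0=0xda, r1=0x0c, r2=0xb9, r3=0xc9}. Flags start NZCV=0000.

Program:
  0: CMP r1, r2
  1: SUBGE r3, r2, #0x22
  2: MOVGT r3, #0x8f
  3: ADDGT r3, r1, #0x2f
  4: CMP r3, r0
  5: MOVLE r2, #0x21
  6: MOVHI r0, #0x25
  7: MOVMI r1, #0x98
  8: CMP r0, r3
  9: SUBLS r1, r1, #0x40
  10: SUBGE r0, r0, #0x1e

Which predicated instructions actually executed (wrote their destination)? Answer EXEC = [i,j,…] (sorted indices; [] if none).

[0] flags=0000 → (cmp)
[1] flags=0000 GE?T → r3=0x97
[2] flags=0000 GT?T → r3=0x8f
[3] flags=0000 GT?T → r3=0x3b
[4] flags=0000 → (cmp)
[5] flags=0000 LE?F → skip
[6] flags=0000 HI?F → skip
[7] flags=0000 MI?F → skip
[8] flags=1010 → (cmp)
[9] flags=1010 LS?F → skip
[10] flags=1010 GE?F → skip

EXEC = [1,2,3]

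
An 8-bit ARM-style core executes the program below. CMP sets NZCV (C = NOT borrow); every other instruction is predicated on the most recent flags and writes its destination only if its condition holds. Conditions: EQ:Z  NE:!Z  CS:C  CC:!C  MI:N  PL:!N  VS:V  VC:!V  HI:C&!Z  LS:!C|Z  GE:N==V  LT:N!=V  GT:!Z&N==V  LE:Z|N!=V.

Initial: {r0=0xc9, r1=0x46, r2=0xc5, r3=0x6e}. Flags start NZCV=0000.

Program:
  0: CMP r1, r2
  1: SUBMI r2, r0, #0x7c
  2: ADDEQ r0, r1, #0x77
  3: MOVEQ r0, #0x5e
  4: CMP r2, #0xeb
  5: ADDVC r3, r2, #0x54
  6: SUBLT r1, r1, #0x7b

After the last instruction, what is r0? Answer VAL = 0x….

VAL = 0xc9

[0] flags=1001 → (cmp)
[1] flags=1001 MI?T → r2=0x4d
[2] flags=1001 EQ?F → skip
[3] flags=1001 EQ?F → skip
[4] flags=0000 → (cmp)
[5] flags=0000 VC?T → r3=0xa1
[6] flags=0000 LT?F → skip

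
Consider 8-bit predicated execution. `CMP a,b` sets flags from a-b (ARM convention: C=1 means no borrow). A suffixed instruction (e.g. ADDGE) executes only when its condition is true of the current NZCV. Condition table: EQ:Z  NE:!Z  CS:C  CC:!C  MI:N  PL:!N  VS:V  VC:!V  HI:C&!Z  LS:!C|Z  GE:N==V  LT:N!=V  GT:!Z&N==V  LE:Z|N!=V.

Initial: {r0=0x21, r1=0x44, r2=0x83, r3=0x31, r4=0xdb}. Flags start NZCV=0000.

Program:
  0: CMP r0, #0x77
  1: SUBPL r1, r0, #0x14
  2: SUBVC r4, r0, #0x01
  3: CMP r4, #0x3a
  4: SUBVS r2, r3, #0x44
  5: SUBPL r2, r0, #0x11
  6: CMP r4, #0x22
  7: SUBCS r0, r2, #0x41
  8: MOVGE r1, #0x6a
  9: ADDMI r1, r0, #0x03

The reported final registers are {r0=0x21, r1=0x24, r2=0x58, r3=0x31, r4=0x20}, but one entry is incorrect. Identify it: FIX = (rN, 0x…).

FIX = (r2, 0x83)

0: ✓ CMP  NZCV=1000
1: · SUBPL
2: ✓ SUBVC  r4←0x20
3: ✓ CMP  NZCV=1000
4: · SUBVS
5: · SUBPL
6: ✓ CMP  NZCV=1000
7: · SUBCS
8: · MOVGE
9: ✓ ADDMI  r1←0x24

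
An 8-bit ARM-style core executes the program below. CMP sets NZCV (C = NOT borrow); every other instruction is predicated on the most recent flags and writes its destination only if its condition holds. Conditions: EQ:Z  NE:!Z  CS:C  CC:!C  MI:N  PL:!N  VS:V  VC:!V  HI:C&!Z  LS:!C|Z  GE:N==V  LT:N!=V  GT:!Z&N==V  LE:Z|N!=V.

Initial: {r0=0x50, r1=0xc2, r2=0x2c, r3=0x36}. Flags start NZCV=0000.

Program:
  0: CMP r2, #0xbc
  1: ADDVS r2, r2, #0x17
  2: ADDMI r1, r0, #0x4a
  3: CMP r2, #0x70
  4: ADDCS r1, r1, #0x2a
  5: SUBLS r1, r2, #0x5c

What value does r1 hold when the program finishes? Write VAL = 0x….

0: ✓ CMP  NZCV=0000
1: · ADDVS
2: · ADDMI
3: ✓ CMP  NZCV=1000
4: · ADDCS
5: ✓ SUBLS  r1←0xd0

VAL = 0xd0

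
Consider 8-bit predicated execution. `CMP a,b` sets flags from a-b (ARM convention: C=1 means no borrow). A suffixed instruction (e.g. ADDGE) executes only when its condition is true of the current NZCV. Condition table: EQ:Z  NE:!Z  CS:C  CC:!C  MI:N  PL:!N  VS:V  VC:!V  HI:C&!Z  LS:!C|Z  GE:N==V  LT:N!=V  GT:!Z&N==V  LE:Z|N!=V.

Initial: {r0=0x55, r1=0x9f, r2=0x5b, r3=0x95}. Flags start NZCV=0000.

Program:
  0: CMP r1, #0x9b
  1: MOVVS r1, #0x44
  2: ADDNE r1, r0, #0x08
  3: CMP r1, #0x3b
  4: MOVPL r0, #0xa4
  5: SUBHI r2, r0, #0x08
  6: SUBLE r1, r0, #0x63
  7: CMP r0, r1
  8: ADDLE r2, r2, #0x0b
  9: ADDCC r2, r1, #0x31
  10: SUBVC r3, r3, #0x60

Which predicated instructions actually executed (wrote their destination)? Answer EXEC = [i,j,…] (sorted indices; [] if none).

EXEC = [2,4,5,8]

0: ✓ CMP  NZCV=0010
1: · MOVVS
2: ✓ ADDNE  r1←0x5d
3: ✓ CMP  NZCV=0010
4: ✓ MOVPL  r0←0xa4
5: ✓ SUBHI  r2←0x9c
6: · SUBLE
7: ✓ CMP  NZCV=0011
8: ✓ ADDLE  r2←0xa7
9: · ADDCC
10: · SUBVC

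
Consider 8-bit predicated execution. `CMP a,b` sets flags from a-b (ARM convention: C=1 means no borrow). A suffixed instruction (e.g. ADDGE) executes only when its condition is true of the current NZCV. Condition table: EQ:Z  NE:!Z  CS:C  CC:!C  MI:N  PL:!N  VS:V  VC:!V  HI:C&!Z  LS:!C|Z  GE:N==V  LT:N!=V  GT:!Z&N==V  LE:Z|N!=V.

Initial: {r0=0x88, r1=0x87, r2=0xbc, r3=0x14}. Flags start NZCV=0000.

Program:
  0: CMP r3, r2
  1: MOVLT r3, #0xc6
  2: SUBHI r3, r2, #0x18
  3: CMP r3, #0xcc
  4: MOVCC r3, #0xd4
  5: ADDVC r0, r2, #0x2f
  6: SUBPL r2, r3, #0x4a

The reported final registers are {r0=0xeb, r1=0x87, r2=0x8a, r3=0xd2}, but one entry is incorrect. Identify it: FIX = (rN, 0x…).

FIX = (r3, 0xd4)

0: ✓ CMP  NZCV=0000
1: · MOVLT
2: · SUBHI
3: ✓ CMP  NZCV=0000
4: ✓ MOVCC  r3←0xd4
5: ✓ ADDVC  r0←0xeb
6: ✓ SUBPL  r2←0x8a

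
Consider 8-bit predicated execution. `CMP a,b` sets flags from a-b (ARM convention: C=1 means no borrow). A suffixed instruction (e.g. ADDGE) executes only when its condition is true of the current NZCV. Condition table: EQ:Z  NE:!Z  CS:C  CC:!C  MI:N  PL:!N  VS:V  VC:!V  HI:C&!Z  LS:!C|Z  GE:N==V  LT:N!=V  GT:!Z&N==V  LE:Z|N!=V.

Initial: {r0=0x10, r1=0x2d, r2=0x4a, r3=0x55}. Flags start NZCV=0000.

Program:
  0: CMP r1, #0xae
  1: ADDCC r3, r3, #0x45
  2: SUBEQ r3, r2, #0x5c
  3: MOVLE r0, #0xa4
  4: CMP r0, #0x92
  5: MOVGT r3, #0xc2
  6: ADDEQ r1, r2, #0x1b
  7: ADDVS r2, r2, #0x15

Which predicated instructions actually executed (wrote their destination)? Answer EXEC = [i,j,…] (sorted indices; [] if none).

EXEC = [1,5]

[0] flags=0000 → (cmp)
[1] flags=0000 CC?T → r3=0x9a
[2] flags=0000 EQ?F → skip
[3] flags=0000 LE?F → skip
[4] flags=0000 → (cmp)
[5] flags=0000 GT?T → r3=0xc2
[6] flags=0000 EQ?F → skip
[7] flags=0000 VS?F → skip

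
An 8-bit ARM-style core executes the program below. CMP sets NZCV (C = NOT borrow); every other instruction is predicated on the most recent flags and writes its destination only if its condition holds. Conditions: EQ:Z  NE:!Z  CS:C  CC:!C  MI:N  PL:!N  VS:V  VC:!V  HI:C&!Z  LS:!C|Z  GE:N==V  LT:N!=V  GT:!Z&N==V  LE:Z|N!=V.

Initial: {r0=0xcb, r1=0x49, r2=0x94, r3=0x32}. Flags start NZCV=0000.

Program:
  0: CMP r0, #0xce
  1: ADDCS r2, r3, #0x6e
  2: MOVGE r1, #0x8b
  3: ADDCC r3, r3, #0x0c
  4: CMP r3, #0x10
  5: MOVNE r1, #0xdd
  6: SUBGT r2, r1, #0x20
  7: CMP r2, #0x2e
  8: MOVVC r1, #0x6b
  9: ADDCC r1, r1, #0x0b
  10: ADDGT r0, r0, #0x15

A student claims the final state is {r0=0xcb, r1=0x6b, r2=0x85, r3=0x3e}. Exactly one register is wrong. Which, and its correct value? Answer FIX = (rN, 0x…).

FIX = (r2, 0xbd)

[0] flags=1000 → (cmp)
[1] flags=1000 CS?F → skip
[2] flags=1000 GE?F → skip
[3] flags=1000 CC?T → r3=0x3e
[4] flags=0010 → (cmp)
[5] flags=0010 NE?T → r1=0xdd
[6] flags=0010 GT?T → r2=0xbd
[7] flags=1010 → (cmp)
[8] flags=1010 VC?T → r1=0x6b
[9] flags=1010 CC?F → skip
[10] flags=1010 GT?F → skip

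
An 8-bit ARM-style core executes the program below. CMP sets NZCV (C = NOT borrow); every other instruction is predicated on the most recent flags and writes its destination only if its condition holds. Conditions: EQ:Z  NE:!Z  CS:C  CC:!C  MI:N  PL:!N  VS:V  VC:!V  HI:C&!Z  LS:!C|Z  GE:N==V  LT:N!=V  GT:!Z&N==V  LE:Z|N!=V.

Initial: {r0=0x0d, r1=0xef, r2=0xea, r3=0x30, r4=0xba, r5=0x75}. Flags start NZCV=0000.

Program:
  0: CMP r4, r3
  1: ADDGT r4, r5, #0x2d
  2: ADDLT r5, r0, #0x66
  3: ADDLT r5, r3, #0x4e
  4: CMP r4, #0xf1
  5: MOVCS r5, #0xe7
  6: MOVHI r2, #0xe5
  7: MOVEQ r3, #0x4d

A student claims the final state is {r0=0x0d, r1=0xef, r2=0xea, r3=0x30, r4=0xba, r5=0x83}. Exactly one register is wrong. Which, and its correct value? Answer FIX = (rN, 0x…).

FIX = (r5, 0x7e)

0: ✓ CMP  NZCV=1010
1: · ADDGT
2: ✓ ADDLT  r5←0x73
3: ✓ ADDLT  r5←0x7e
4: ✓ CMP  NZCV=1000
5: · MOVCS
6: · MOVHI
7: · MOVEQ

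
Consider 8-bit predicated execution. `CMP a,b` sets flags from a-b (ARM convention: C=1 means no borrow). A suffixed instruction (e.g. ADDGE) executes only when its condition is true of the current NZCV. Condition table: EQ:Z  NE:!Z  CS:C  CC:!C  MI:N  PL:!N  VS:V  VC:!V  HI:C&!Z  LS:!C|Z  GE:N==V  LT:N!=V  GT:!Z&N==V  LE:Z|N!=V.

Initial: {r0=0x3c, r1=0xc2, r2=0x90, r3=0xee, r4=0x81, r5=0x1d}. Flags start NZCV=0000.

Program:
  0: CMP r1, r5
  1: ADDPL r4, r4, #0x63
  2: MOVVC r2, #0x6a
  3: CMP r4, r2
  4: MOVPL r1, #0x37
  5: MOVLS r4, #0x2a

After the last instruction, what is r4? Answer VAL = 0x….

[0] flags=1010 → (cmp)
[1] flags=1010 PL?F → skip
[2] flags=1010 VC?T → r2=0x6a
[3] flags=0011 → (cmp)
[4] flags=0011 PL?T → r1=0x37
[5] flags=0011 LS?F → skip

VAL = 0x81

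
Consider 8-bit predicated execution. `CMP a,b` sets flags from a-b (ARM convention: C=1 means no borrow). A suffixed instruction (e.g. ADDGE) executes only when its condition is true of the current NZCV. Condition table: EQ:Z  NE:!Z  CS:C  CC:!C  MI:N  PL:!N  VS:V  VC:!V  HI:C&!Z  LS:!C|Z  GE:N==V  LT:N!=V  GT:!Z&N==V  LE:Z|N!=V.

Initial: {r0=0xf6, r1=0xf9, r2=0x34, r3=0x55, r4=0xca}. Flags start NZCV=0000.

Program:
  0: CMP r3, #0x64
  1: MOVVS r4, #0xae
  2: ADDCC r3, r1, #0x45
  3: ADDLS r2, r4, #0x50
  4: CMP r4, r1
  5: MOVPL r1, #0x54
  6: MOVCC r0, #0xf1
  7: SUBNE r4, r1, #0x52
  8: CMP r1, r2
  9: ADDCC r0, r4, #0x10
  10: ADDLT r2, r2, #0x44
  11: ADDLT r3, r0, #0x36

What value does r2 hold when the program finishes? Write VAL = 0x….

[0] flags=1000 → (cmp)
[1] flags=1000 VS?F → skip
[2] flags=1000 CC?T → r3=0x3e
[3] flags=1000 LS?T → r2=0x1a
[4] flags=1000 → (cmp)
[5] flags=1000 PL?F → skip
[6] flags=1000 CC?T → r0=0xf1
[7] flags=1000 NE?T → r4=0xa7
[8] flags=1010 → (cmp)
[9] flags=1010 CC?F → skip
[10] flags=1010 LT?T → r2=0x5e
[11] flags=1010 LT?T → r3=0x27

VAL = 0x5e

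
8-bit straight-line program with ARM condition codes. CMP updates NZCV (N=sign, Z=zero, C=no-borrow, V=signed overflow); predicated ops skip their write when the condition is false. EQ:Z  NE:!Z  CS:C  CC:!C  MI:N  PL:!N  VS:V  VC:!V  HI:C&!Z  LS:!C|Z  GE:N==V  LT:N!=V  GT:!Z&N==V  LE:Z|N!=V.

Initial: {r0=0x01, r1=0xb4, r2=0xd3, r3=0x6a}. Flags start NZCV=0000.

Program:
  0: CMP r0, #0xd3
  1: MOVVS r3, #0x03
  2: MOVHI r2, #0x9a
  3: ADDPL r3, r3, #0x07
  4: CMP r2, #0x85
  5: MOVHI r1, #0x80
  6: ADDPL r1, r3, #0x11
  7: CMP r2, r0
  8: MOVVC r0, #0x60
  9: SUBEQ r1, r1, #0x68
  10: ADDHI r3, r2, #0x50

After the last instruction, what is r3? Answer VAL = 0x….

VAL = 0x23

[0] flags=0000 → (cmp)
[1] flags=0000 VS?F → skip
[2] flags=0000 HI?F → skip
[3] flags=0000 PL?T → r3=0x71
[4] flags=0010 → (cmp)
[5] flags=0010 HI?T → r1=0x80
[6] flags=0010 PL?T → r1=0x82
[7] flags=1010 → (cmp)
[8] flags=1010 VC?T → r0=0x60
[9] flags=1010 EQ?F → skip
[10] flags=1010 HI?T → r3=0x23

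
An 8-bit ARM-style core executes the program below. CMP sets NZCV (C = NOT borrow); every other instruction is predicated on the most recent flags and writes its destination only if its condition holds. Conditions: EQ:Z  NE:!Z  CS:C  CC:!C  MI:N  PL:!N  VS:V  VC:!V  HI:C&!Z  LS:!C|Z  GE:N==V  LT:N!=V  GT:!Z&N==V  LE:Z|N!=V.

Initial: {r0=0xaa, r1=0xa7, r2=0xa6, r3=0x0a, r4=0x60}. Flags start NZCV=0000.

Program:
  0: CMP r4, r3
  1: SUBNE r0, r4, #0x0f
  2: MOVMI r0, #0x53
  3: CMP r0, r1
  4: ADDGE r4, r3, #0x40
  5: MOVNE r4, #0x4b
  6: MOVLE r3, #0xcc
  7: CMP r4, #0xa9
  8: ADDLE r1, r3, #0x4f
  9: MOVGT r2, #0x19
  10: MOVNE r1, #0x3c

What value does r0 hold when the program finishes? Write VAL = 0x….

VAL = 0x51

[0] flags=0010 → (cmp)
[1] flags=0010 NE?T → r0=0x51
[2] flags=0010 MI?F → skip
[3] flags=1001 → (cmp)
[4] flags=1001 GE?T → r4=0x4a
[5] flags=1001 NE?T → r4=0x4b
[6] flags=1001 LE?F → skip
[7] flags=1001 → (cmp)
[8] flags=1001 LE?F → skip
[9] flags=1001 GT?T → r2=0x19
[10] flags=1001 NE?T → r1=0x3c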